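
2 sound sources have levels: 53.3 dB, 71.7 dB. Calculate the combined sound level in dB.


Formula: L_total = 10 * log10( sum(10^(Li/10)) )
  Source 1: 10^(53.3/10) = 213796.209
  Source 2: 10^(71.7/10) = 14791083.8817
Sum of linear values = 15004880.0907
L_total = 10 * log10(15004880.0907) = 71.76

71.76 dB


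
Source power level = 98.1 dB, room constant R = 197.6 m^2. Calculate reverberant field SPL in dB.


Given values:
  Lw = 98.1 dB, R = 197.6 m^2
Formula: SPL = Lw + 10 * log10(4 / R)
Compute 4 / R = 4 / 197.6 = 0.020243
Compute 10 * log10(0.020243) = -16.9373
SPL = 98.1 + (-16.9373) = 81.16

81.16 dB


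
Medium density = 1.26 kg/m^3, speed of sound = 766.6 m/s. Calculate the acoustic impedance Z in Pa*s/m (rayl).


Given values:
  rho = 1.26 kg/m^3
  c = 766.6 m/s
Formula: Z = rho * c
Z = 1.26 * 766.6
Z = 965.92

965.92 rayl


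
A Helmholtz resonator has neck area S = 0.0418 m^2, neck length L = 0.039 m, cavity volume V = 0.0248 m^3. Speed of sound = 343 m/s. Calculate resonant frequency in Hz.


Given values:
  S = 0.0418 m^2, L = 0.039 m, V = 0.0248 m^3, c = 343 m/s
Formula: f = (c / (2*pi)) * sqrt(S / (V * L))
Compute V * L = 0.0248 * 0.039 = 0.0009672
Compute S / (V * L) = 0.0418 / 0.0009672 = 43.2175
Compute sqrt(43.2175) = 6.574002
Compute c / (2*pi) = 343 / 6.283185 = 54.590148
f = 54.590148 * 6.574002 = 358.88

358.88 Hz


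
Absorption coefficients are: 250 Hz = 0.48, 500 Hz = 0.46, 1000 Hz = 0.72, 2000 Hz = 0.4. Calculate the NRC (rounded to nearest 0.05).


Given values:
  a_250 = 0.48, a_500 = 0.46
  a_1000 = 0.72, a_2000 = 0.4
Formula: NRC = (a250 + a500 + a1000 + a2000) / 4
Sum = 0.48 + 0.46 + 0.72 + 0.4 = 2.06
NRC = 2.06 / 4 = 0.515
Rounded to nearest 0.05: 0.5

0.5


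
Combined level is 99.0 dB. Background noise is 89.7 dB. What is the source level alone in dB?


Given values:
  L_total = 99.0 dB, L_bg = 89.7 dB
Formula: L_source = 10 * log10(10^(L_total/10) - 10^(L_bg/10))
Convert to linear:
  10^(99.0/10) = 7943282347.2428
  10^(89.7/10) = 933254300.797
Difference: 7943282347.2428 - 933254300.797 = 7010028046.4458
L_source = 10 * log10(7010028046.4458) = 98.46

98.46 dB


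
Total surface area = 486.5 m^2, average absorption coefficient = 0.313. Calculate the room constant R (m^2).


Given values:
  S = 486.5 m^2, alpha = 0.313
Formula: R = S * alpha / (1 - alpha)
Numerator: 486.5 * 0.313 = 152.2745
Denominator: 1 - 0.313 = 0.687
R = 152.2745 / 0.687 = 221.65

221.65 m^2


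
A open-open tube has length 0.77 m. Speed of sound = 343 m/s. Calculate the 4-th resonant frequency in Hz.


Given values:
  Tube type: open-open, L = 0.77 m, c = 343 m/s, n = 4
Formula: f_n = n * c / (2 * L)
Compute 2 * L = 2 * 0.77 = 1.54
f = 4 * 343 / 1.54
f = 890.91

890.91 Hz


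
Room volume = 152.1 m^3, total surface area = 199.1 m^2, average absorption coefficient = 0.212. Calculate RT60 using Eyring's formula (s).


Given values:
  V = 152.1 m^3, S = 199.1 m^2, alpha = 0.212
Formula: RT60 = 0.161 * V / (-S * ln(1 - alpha))
Compute ln(1 - 0.212) = ln(0.788) = -0.238257
Denominator: -199.1 * -0.238257 = 47.437
Numerator: 0.161 * 152.1 = 24.4881
RT60 = 24.4881 / 47.437 = 0.516

0.516 s


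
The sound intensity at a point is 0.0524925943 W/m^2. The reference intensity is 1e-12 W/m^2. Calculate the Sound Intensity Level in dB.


Given values:
  I = 0.0524925943 W/m^2
  I_ref = 1e-12 W/m^2
Formula: SIL = 10 * log10(I / I_ref)
Compute ratio: I / I_ref = 52492594300
Compute log10: log10(52492594300) = 10.720098
Multiply: SIL = 10 * 10.720098 = 107.2

107.2 dB


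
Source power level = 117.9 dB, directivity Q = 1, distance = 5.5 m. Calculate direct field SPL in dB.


Given values:
  Lw = 117.9 dB, Q = 1, r = 5.5 m
Formula: SPL = Lw + 10 * log10(Q / (4 * pi * r^2))
Compute 4 * pi * r^2 = 4 * pi * 5.5^2 = 380.1327
Compute Q / denom = 1 / 380.1327 = 0.00263066
Compute 10 * log10(0.00263066) = -25.7994
SPL = 117.9 + (-25.7994) = 92.1

92.1 dB


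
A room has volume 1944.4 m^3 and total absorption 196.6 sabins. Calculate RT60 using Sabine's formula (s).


Given values:
  V = 1944.4 m^3
  A = 196.6 sabins
Formula: RT60 = 0.161 * V / A
Numerator: 0.161 * 1944.4 = 313.0484
RT60 = 313.0484 / 196.6 = 1.592

1.592 s


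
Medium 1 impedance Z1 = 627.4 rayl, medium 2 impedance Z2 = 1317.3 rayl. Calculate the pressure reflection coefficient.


Given values:
  Z1 = 627.4 rayl, Z2 = 1317.3 rayl
Formula: R = (Z2 - Z1) / (Z2 + Z1)
Numerator: Z2 - Z1 = 1317.3 - 627.4 = 689.9
Denominator: Z2 + Z1 = 1317.3 + 627.4 = 1944.7
R = 689.9 / 1944.7 = 0.3548

0.3548


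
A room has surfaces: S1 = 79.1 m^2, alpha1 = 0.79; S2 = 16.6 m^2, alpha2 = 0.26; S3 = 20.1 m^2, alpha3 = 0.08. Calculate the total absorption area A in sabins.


Given surfaces:
  Surface 1: 79.1 * 0.79 = 62.489
  Surface 2: 16.6 * 0.26 = 4.316
  Surface 3: 20.1 * 0.08 = 1.608
Formula: A = sum(Si * alpha_i)
A = 62.489 + 4.316 + 1.608
A = 68.41

68.41 sabins


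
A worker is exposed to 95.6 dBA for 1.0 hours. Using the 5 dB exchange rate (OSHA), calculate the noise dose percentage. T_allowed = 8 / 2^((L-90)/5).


Given values:
  L = 95.6 dBA, T = 1.0 hours
Formula: T_allowed = 8 / 2^((L - 90) / 5)
Compute exponent: (95.6 - 90) / 5 = 1.12
Compute 2^(1.12) = 2.17347
T_allowed = 8 / 2.17347 = 3.68075 hours
Dose = (T / T_allowed) * 100
Dose = (1.0 / 3.68075) * 100 = 27.17

27.17 %


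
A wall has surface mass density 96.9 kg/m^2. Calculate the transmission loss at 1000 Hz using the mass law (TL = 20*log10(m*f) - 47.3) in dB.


Given values:
  m = 96.9 kg/m^2, f = 1000 Hz
Formula: TL = 20 * log10(m * f) - 47.3
Compute m * f = 96.9 * 1000 = 96900.0
Compute log10(96900.0) = 4.986324
Compute 20 * 4.986324 = 99.7265
TL = 99.7265 - 47.3 = 52.43

52.43 dB


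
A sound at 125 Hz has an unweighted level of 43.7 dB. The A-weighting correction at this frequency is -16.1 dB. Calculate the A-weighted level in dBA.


Given values:
  SPL = 43.7 dB
  A-weighting at 125 Hz = -16.1 dB
Formula: L_A = SPL + A_weight
L_A = 43.7 + (-16.1)
L_A = 27.6

27.6 dBA


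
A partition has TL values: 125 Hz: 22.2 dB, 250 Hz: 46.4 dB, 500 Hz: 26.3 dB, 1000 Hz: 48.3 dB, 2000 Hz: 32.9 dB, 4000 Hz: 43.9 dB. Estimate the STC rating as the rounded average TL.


Given TL values at each frequency:
  125 Hz: 22.2 dB
  250 Hz: 46.4 dB
  500 Hz: 26.3 dB
  1000 Hz: 48.3 dB
  2000 Hz: 32.9 dB
  4000 Hz: 43.9 dB
Formula: STC ~ round(average of TL values)
Sum = 22.2 + 46.4 + 26.3 + 48.3 + 32.9 + 43.9 = 220.0
Average = 220.0 / 6 = 36.67
Rounded: 37

37


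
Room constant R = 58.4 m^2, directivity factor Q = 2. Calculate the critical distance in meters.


Given values:
  R = 58.4 m^2, Q = 2
Formula: d_c = 0.141 * sqrt(Q * R)
Compute Q * R = 2 * 58.4 = 116.8
Compute sqrt(116.8) = 10.8074
d_c = 0.141 * 10.8074 = 1.524

1.524 m


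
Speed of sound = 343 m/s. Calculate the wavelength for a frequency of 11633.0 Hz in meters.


Given values:
  c = 343 m/s, f = 11633.0 Hz
Formula: lambda = c / f
lambda = 343 / 11633.0
lambda = 0.0295

0.0295 m


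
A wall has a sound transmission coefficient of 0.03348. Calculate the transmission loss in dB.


Given values:
  tau = 0.03348
Formula: TL = 10 * log10(1 / tau)
Compute 1 / tau = 1 / 0.03348 = 29.8686
Compute log10(29.8686) = 1.475215
TL = 10 * 1.475215 = 14.75

14.75 dB


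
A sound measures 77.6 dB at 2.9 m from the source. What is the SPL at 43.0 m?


Given values:
  SPL1 = 77.6 dB, r1 = 2.9 m, r2 = 43.0 m
Formula: SPL2 = SPL1 - 20 * log10(r2 / r1)
Compute ratio: r2 / r1 = 43.0 / 2.9 = 14.8276
Compute log10: log10(14.8276) = 1.171071
Compute drop: 20 * 1.171071 = 23.4214
SPL2 = 77.6 - 23.4214 = 54.18

54.18 dB


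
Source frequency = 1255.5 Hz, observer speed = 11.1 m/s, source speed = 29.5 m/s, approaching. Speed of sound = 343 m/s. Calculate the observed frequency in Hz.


Given values:
  f_s = 1255.5 Hz, v_o = 11.1 m/s, v_s = 29.5 m/s
  Direction: approaching
Formula: f_o = f_s * (c + v_o) / (c - v_s)
Numerator: c + v_o = 343 + 11.1 = 354.1
Denominator: c - v_s = 343 - 29.5 = 313.5
f_o = 1255.5 * 354.1 / 313.5 = 1418.09

1418.09 Hz


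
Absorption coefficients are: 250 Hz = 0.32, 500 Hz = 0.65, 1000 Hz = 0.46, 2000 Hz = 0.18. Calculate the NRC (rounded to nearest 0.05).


Given values:
  a_250 = 0.32, a_500 = 0.65
  a_1000 = 0.46, a_2000 = 0.18
Formula: NRC = (a250 + a500 + a1000 + a2000) / 4
Sum = 0.32 + 0.65 + 0.46 + 0.18 = 1.61
NRC = 1.61 / 4 = 0.4025
Rounded to nearest 0.05: 0.4

0.4


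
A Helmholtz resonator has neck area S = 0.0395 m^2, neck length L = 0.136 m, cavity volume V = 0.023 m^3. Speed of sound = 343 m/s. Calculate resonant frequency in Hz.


Given values:
  S = 0.0395 m^2, L = 0.136 m, V = 0.023 m^3, c = 343 m/s
Formula: f = (c / (2*pi)) * sqrt(S / (V * L))
Compute V * L = 0.023 * 0.136 = 0.003128
Compute S / (V * L) = 0.0395 / 0.003128 = 12.6279
Compute sqrt(12.6279) = 3.553576
Compute c / (2*pi) = 343 / 6.283185 = 54.590148
f = 54.590148 * 3.553576 = 193.99

193.99 Hz


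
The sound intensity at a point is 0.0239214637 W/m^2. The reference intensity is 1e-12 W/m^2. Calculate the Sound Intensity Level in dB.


Given values:
  I = 0.0239214637 W/m^2
  I_ref = 1e-12 W/m^2
Formula: SIL = 10 * log10(I / I_ref)
Compute ratio: I / I_ref = 23921463700
Compute log10: log10(23921463700) = 10.378788
Multiply: SIL = 10 * 10.378788 = 103.79

103.79 dB


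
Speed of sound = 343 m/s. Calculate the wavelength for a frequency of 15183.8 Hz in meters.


Given values:
  c = 343 m/s, f = 15183.8 Hz
Formula: lambda = c / f
lambda = 343 / 15183.8
lambda = 0.0226

0.0226 m


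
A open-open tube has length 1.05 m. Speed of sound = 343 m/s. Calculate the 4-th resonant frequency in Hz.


Given values:
  Tube type: open-open, L = 1.05 m, c = 343 m/s, n = 4
Formula: f_n = n * c / (2 * L)
Compute 2 * L = 2 * 1.05 = 2.1
f = 4 * 343 / 2.1
f = 653.33

653.33 Hz


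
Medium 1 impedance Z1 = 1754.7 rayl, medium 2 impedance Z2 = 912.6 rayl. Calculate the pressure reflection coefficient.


Given values:
  Z1 = 1754.7 rayl, Z2 = 912.6 rayl
Formula: R = (Z2 - Z1) / (Z2 + Z1)
Numerator: Z2 - Z1 = 912.6 - 1754.7 = -842.1
Denominator: Z2 + Z1 = 912.6 + 1754.7 = 2667.3
R = -842.1 / 2667.3 = -0.3157

-0.3157


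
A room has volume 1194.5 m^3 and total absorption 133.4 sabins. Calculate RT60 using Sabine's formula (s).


Given values:
  V = 1194.5 m^3
  A = 133.4 sabins
Formula: RT60 = 0.161 * V / A
Numerator: 0.161 * 1194.5 = 192.3145
RT60 = 192.3145 / 133.4 = 1.442

1.442 s


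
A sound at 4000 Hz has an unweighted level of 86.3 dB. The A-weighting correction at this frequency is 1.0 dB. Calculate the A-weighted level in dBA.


Given values:
  SPL = 86.3 dB
  A-weighting at 4000 Hz = 1.0 dB
Formula: L_A = SPL + A_weight
L_A = 86.3 + (1.0)
L_A = 87.3

87.3 dBA


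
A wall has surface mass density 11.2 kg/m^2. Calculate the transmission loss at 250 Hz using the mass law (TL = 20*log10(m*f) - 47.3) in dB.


Given values:
  m = 11.2 kg/m^2, f = 250 Hz
Formula: TL = 20 * log10(m * f) - 47.3
Compute m * f = 11.2 * 250 = 2800.0
Compute log10(2800.0) = 3.447158
Compute 20 * 3.447158 = 68.9432
TL = 68.9432 - 47.3 = 21.64

21.64 dB


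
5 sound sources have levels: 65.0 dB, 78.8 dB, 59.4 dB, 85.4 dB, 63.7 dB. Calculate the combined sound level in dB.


Formula: L_total = 10 * log10( sum(10^(Li/10)) )
  Source 1: 10^(65.0/10) = 3162277.6602
  Source 2: 10^(78.8/10) = 75857757.5029
  Source 3: 10^(59.4/10) = 870963.59
  Source 4: 10^(85.4/10) = 346736850.4525
  Source 5: 10^(63.7/10) = 2344228.8153
Sum of linear values = 428972078.0209
L_total = 10 * log10(428972078.0209) = 86.32

86.32 dB


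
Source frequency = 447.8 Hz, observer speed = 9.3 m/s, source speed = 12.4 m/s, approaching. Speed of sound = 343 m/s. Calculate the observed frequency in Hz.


Given values:
  f_s = 447.8 Hz, v_o = 9.3 m/s, v_s = 12.4 m/s
  Direction: approaching
Formula: f_o = f_s * (c + v_o) / (c - v_s)
Numerator: c + v_o = 343 + 9.3 = 352.3
Denominator: c - v_s = 343 - 12.4 = 330.6
f_o = 447.8 * 352.3 / 330.6 = 477.19

477.19 Hz


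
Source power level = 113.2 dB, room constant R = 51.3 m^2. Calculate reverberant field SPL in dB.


Given values:
  Lw = 113.2 dB, R = 51.3 m^2
Formula: SPL = Lw + 10 * log10(4 / R)
Compute 4 / R = 4 / 51.3 = 0.077973
Compute 10 * log10(0.077973) = -11.0806
SPL = 113.2 + (-11.0806) = 102.12

102.12 dB


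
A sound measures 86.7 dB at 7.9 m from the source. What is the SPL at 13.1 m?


Given values:
  SPL1 = 86.7 dB, r1 = 7.9 m, r2 = 13.1 m
Formula: SPL2 = SPL1 - 20 * log10(r2 / r1)
Compute ratio: r2 / r1 = 13.1 / 7.9 = 1.6582
Compute log10: log10(1.6582) = 0.219637
Compute drop: 20 * 0.219637 = 4.3927
SPL2 = 86.7 - 4.3927 = 82.31

82.31 dB


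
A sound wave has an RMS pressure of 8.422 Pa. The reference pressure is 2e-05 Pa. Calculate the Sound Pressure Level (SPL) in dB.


Given values:
  p = 8.422 Pa
  p_ref = 2e-05 Pa
Formula: SPL = 20 * log10(p / p_ref)
Compute ratio: p / p_ref = 8.422 / 2e-05 = 421100
Compute log10: log10(421100) = 5.624385
Multiply: SPL = 20 * 5.624385 = 112.49

112.49 dB


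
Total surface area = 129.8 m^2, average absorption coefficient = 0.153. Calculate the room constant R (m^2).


Given values:
  S = 129.8 m^2, alpha = 0.153
Formula: R = S * alpha / (1 - alpha)
Numerator: 129.8 * 0.153 = 19.8594
Denominator: 1 - 0.153 = 0.847
R = 19.8594 / 0.847 = 23.45

23.45 m^2


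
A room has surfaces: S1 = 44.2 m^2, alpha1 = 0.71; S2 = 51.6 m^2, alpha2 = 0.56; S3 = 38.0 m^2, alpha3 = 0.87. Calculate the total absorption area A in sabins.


Given surfaces:
  Surface 1: 44.2 * 0.71 = 31.382
  Surface 2: 51.6 * 0.56 = 28.896
  Surface 3: 38.0 * 0.87 = 33.06
Formula: A = sum(Si * alpha_i)
A = 31.382 + 28.896 + 33.06
A = 93.34

93.34 sabins


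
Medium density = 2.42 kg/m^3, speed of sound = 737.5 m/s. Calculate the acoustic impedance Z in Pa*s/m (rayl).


Given values:
  rho = 2.42 kg/m^3
  c = 737.5 m/s
Formula: Z = rho * c
Z = 2.42 * 737.5
Z = 1784.75

1784.75 rayl


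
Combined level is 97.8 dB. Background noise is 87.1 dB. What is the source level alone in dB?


Given values:
  L_total = 97.8 dB, L_bg = 87.1 dB
Formula: L_source = 10 * log10(10^(L_total/10) - 10^(L_bg/10))
Convert to linear:
  10^(97.8/10) = 6025595860.7436
  10^(87.1/10) = 512861383.9914
Difference: 6025595860.7436 - 512861383.9914 = 5512734476.7522
L_source = 10 * log10(5512734476.7522) = 97.41

97.41 dB


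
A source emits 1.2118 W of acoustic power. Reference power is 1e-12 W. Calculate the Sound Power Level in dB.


Given values:
  W = 1.2118 W
  W_ref = 1e-12 W
Formula: SWL = 10 * log10(W / W_ref)
Compute ratio: W / W_ref = 1211800000000
Compute log10: log10(1211800000000) = 12.083431
Multiply: SWL = 10 * 12.083431 = 120.83

120.83 dB


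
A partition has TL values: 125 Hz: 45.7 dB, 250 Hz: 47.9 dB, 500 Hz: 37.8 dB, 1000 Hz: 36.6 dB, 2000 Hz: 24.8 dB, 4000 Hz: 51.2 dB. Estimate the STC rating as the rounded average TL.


Given TL values at each frequency:
  125 Hz: 45.7 dB
  250 Hz: 47.9 dB
  500 Hz: 37.8 dB
  1000 Hz: 36.6 dB
  2000 Hz: 24.8 dB
  4000 Hz: 51.2 dB
Formula: STC ~ round(average of TL values)
Sum = 45.7 + 47.9 + 37.8 + 36.6 + 24.8 + 51.2 = 244.0
Average = 244.0 / 6 = 40.67
Rounded: 41

41


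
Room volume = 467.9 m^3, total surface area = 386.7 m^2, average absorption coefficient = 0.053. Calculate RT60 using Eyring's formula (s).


Given values:
  V = 467.9 m^3, S = 386.7 m^2, alpha = 0.053
Formula: RT60 = 0.161 * V / (-S * ln(1 - alpha))
Compute ln(1 - 0.053) = ln(0.947) = -0.054456
Denominator: -386.7 * -0.054456 = 21.0581
Numerator: 0.161 * 467.9 = 75.3319
RT60 = 75.3319 / 21.0581 = 3.577

3.577 s


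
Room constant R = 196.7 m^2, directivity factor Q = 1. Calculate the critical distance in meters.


Given values:
  R = 196.7 m^2, Q = 1
Formula: d_c = 0.141 * sqrt(Q * R)
Compute Q * R = 1 * 196.7 = 196.7
Compute sqrt(196.7) = 14.025
d_c = 0.141 * 14.025 = 1.978

1.978 m


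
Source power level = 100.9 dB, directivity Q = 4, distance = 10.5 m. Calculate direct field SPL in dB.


Given values:
  Lw = 100.9 dB, Q = 4, r = 10.5 m
Formula: SPL = Lw + 10 * log10(Q / (4 * pi * r^2))
Compute 4 * pi * r^2 = 4 * pi * 10.5^2 = 1385.4424
Compute Q / denom = 4 / 1385.4424 = 0.00288716
Compute 10 * log10(0.00288716) = -25.3953
SPL = 100.9 + (-25.3953) = 75.5

75.5 dB


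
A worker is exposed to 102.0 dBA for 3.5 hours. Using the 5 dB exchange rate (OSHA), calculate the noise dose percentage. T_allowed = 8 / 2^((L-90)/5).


Given values:
  L = 102.0 dBA, T = 3.5 hours
Formula: T_allowed = 8 / 2^((L - 90) / 5)
Compute exponent: (102.0 - 90) / 5 = 2.4
Compute 2^(2.4) = 5.278032
T_allowed = 8 / 5.278032 = 1.515716 hours
Dose = (T / T_allowed) * 100
Dose = (3.5 / 1.515716) * 100 = 230.91

230.91 %


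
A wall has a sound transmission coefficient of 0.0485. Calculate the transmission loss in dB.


Given values:
  tau = 0.0485
Formula: TL = 10 * log10(1 / tau)
Compute 1 / tau = 1 / 0.0485 = 20.6186
Compute log10(20.6186) = 1.314259
TL = 10 * 1.314259 = 13.14

13.14 dB


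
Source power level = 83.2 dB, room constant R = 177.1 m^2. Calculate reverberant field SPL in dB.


Given values:
  Lw = 83.2 dB, R = 177.1 m^2
Formula: SPL = Lw + 10 * log10(4 / R)
Compute 4 / R = 4 / 177.1 = 0.022586
Compute 10 * log10(0.022586) = -16.4616
SPL = 83.2 + (-16.4616) = 66.74

66.74 dB


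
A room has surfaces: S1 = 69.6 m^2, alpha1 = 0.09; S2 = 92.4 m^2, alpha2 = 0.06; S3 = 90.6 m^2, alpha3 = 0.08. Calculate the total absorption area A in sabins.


Given surfaces:
  Surface 1: 69.6 * 0.09 = 6.264
  Surface 2: 92.4 * 0.06 = 5.544
  Surface 3: 90.6 * 0.08 = 7.248
Formula: A = sum(Si * alpha_i)
A = 6.264 + 5.544 + 7.248
A = 19.06

19.06 sabins


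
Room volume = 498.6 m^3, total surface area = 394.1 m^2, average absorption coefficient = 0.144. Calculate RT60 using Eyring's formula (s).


Given values:
  V = 498.6 m^3, S = 394.1 m^2, alpha = 0.144
Formula: RT60 = 0.161 * V / (-S * ln(1 - alpha))
Compute ln(1 - 0.144) = ln(0.856) = -0.155485
Denominator: -394.1 * -0.155485 = 61.2766
Numerator: 0.161 * 498.6 = 80.2746
RT60 = 80.2746 / 61.2766 = 1.31

1.31 s


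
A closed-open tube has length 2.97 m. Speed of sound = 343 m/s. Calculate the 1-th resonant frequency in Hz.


Given values:
  Tube type: closed-open, L = 2.97 m, c = 343 m/s, n = 1
Formula: f_n = (2n - 1) * c / (4 * L)
Compute 2n - 1 = 2*1 - 1 = 1
Compute 4 * L = 4 * 2.97 = 11.88
f = 1 * 343 / 11.88
f = 28.87

28.87 Hz


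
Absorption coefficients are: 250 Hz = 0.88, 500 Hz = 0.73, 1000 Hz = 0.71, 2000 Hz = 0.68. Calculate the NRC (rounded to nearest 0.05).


Given values:
  a_250 = 0.88, a_500 = 0.73
  a_1000 = 0.71, a_2000 = 0.68
Formula: NRC = (a250 + a500 + a1000 + a2000) / 4
Sum = 0.88 + 0.73 + 0.71 + 0.68 = 3.0
NRC = 3.0 / 4 = 0.75
Rounded to nearest 0.05: 0.75

0.75


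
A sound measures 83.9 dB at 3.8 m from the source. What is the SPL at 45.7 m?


Given values:
  SPL1 = 83.9 dB, r1 = 3.8 m, r2 = 45.7 m
Formula: SPL2 = SPL1 - 20 * log10(r2 / r1)
Compute ratio: r2 / r1 = 45.7 / 3.8 = 12.0263
Compute log10: log10(12.0263) = 1.080132
Compute drop: 20 * 1.080132 = 21.6026
SPL2 = 83.9 - 21.6026 = 62.3

62.3 dB


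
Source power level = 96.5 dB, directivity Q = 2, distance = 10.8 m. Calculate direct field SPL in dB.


Given values:
  Lw = 96.5 dB, Q = 2, r = 10.8 m
Formula: SPL = Lw + 10 * log10(Q / (4 * pi * r^2))
Compute 4 * pi * r^2 = 4 * pi * 10.8^2 = 1465.7415
Compute Q / denom = 2 / 1465.7415 = 0.0013645
Compute 10 * log10(0.0013645) = -28.6503
SPL = 96.5 + (-28.6503) = 67.85

67.85 dB


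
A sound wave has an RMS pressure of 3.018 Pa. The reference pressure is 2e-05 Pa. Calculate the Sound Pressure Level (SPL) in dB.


Given values:
  p = 3.018 Pa
  p_ref = 2e-05 Pa
Formula: SPL = 20 * log10(p / p_ref)
Compute ratio: p / p_ref = 3.018 / 2e-05 = 150900
Compute log10: log10(150900) = 5.178689
Multiply: SPL = 20 * 5.178689 = 103.57

103.57 dB


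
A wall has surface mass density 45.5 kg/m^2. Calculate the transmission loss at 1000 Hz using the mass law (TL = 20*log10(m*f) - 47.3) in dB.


Given values:
  m = 45.5 kg/m^2, f = 1000 Hz
Formula: TL = 20 * log10(m * f) - 47.3
Compute m * f = 45.5 * 1000 = 45500.0
Compute log10(45500.0) = 4.658011
Compute 20 * 4.658011 = 93.1602
TL = 93.1602 - 47.3 = 45.86

45.86 dB


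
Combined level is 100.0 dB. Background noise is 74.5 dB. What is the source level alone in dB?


Given values:
  L_total = 100.0 dB, L_bg = 74.5 dB
Formula: L_source = 10 * log10(10^(L_total/10) - 10^(L_bg/10))
Convert to linear:
  10^(100.0/10) = 10000000000.0
  10^(74.5/10) = 28183829.3126
Difference: 10000000000.0 - 28183829.3126 = 9971816170.6874
L_source = 10 * log10(9971816170.6874) = 99.99

99.99 dB


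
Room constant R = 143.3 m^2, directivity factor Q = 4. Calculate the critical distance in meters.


Given values:
  R = 143.3 m^2, Q = 4
Formula: d_c = 0.141 * sqrt(Q * R)
Compute Q * R = 4 * 143.3 = 573.2
Compute sqrt(573.2) = 23.9416
d_c = 0.141 * 23.9416 = 3.376

3.376 m


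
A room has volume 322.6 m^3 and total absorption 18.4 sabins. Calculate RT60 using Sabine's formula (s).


Given values:
  V = 322.6 m^3
  A = 18.4 sabins
Formula: RT60 = 0.161 * V / A
Numerator: 0.161 * 322.6 = 51.9386
RT60 = 51.9386 / 18.4 = 2.823

2.823 s


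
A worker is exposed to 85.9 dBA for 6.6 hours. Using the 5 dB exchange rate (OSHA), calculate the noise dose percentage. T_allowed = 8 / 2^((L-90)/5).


Given values:
  L = 85.9 dBA, T = 6.6 hours
Formula: T_allowed = 8 / 2^((L - 90) / 5)
Compute exponent: (85.9 - 90) / 5 = -0.82
Compute 2^(-0.82) = 0.566442
T_allowed = 8 / 0.566442 = 14.123247 hours
Dose = (T / T_allowed) * 100
Dose = (6.6 / 14.123247) * 100 = 46.73

46.73 %


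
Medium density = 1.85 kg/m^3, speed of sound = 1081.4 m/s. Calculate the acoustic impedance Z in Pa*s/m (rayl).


Given values:
  rho = 1.85 kg/m^3
  c = 1081.4 m/s
Formula: Z = rho * c
Z = 1.85 * 1081.4
Z = 2000.59

2000.59 rayl


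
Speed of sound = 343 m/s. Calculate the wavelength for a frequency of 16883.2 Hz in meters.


Given values:
  c = 343 m/s, f = 16883.2 Hz
Formula: lambda = c / f
lambda = 343 / 16883.2
lambda = 0.0203

0.0203 m


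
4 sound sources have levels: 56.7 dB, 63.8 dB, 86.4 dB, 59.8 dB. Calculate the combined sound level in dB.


Formula: L_total = 10 * log10( sum(10^(Li/10)) )
  Source 1: 10^(56.7/10) = 467735.1413
  Source 2: 10^(63.8/10) = 2398832.919
  Source 3: 10^(86.4/10) = 436515832.2402
  Source 4: 10^(59.8/10) = 954992.586
Sum of linear values = 440337392.8865
L_total = 10 * log10(440337392.8865) = 86.44

86.44 dB


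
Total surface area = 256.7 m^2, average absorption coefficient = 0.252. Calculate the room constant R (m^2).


Given values:
  S = 256.7 m^2, alpha = 0.252
Formula: R = S * alpha / (1 - alpha)
Numerator: 256.7 * 0.252 = 64.6884
Denominator: 1 - 0.252 = 0.748
R = 64.6884 / 0.748 = 86.48

86.48 m^2


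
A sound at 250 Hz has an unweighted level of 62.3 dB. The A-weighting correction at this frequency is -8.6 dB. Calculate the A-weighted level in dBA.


Given values:
  SPL = 62.3 dB
  A-weighting at 250 Hz = -8.6 dB
Formula: L_A = SPL + A_weight
L_A = 62.3 + (-8.6)
L_A = 53.7

53.7 dBA


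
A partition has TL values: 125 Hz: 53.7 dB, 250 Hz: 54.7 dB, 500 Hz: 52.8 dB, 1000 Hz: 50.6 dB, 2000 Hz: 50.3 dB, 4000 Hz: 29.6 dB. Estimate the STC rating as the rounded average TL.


Given TL values at each frequency:
  125 Hz: 53.7 dB
  250 Hz: 54.7 dB
  500 Hz: 52.8 dB
  1000 Hz: 50.6 dB
  2000 Hz: 50.3 dB
  4000 Hz: 29.6 dB
Formula: STC ~ round(average of TL values)
Sum = 53.7 + 54.7 + 52.8 + 50.6 + 50.3 + 29.6 = 291.7
Average = 291.7 / 6 = 48.62
Rounded: 49

49


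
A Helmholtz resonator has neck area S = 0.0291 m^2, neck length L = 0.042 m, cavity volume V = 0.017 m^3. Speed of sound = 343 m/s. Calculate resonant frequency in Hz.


Given values:
  S = 0.0291 m^2, L = 0.042 m, V = 0.017 m^3, c = 343 m/s
Formula: f = (c / (2*pi)) * sqrt(S / (V * L))
Compute V * L = 0.017 * 0.042 = 0.000714
Compute S / (V * L) = 0.0291 / 0.000714 = 40.7563
Compute sqrt(40.7563) = 6.384066
Compute c / (2*pi) = 343 / 6.283185 = 54.590148
f = 54.590148 * 6.384066 = 348.51

348.51 Hz


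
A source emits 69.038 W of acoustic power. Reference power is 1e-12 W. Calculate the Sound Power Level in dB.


Given values:
  W = 69.038 W
  W_ref = 1e-12 W
Formula: SWL = 10 * log10(W / W_ref)
Compute ratio: W / W_ref = 69038000000000
Compute log10: log10(69038000000000) = 13.839088
Multiply: SWL = 10 * 13.839088 = 138.39

138.39 dB


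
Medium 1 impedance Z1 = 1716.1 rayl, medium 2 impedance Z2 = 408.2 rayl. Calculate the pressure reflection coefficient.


Given values:
  Z1 = 1716.1 rayl, Z2 = 408.2 rayl
Formula: R = (Z2 - Z1) / (Z2 + Z1)
Numerator: Z2 - Z1 = 408.2 - 1716.1 = -1307.9
Denominator: Z2 + Z1 = 408.2 + 1716.1 = 2124.3
R = -1307.9 / 2124.3 = -0.6157

-0.6157


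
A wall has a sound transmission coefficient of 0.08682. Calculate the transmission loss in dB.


Given values:
  tau = 0.08682
Formula: TL = 10 * log10(1 / tau)
Compute 1 / tau = 1 / 0.08682 = 11.5181
Compute log10(11.5181) = 1.061381
TL = 10 * 1.061381 = 10.61

10.61 dB


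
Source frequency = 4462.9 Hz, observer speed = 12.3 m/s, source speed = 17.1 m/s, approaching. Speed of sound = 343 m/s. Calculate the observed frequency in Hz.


Given values:
  f_s = 4462.9 Hz, v_o = 12.3 m/s, v_s = 17.1 m/s
  Direction: approaching
Formula: f_o = f_s * (c + v_o) / (c - v_s)
Numerator: c + v_o = 343 + 12.3 = 355.3
Denominator: c - v_s = 343 - 17.1 = 325.9
f_o = 4462.9 * 355.3 / 325.9 = 4865.51

4865.51 Hz


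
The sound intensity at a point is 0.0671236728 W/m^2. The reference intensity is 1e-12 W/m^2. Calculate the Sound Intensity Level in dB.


Given values:
  I = 0.0671236728 W/m^2
  I_ref = 1e-12 W/m^2
Formula: SIL = 10 * log10(I / I_ref)
Compute ratio: I / I_ref = 67123672800
Compute log10: log10(67123672800) = 10.826876
Multiply: SIL = 10 * 10.826876 = 108.27

108.27 dB


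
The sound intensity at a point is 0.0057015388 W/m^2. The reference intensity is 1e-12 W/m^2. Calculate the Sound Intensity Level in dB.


Given values:
  I = 0.0057015388 W/m^2
  I_ref = 1e-12 W/m^2
Formula: SIL = 10 * log10(I / I_ref)
Compute ratio: I / I_ref = 5701538800
Compute log10: log10(5701538800) = 9.755992
Multiply: SIL = 10 * 9.755992 = 97.56

97.56 dB


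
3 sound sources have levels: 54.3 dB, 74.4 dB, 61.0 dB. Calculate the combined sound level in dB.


Formula: L_total = 10 * log10( sum(10^(Li/10)) )
  Source 1: 10^(54.3/10) = 269153.4804
  Source 2: 10^(74.4/10) = 27542287.0334
  Source 3: 10^(61.0/10) = 1258925.4118
Sum of linear values = 29070365.9256
L_total = 10 * log10(29070365.9256) = 74.63

74.63 dB


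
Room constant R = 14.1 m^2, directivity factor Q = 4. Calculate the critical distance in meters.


Given values:
  R = 14.1 m^2, Q = 4
Formula: d_c = 0.141 * sqrt(Q * R)
Compute Q * R = 4 * 14.1 = 56.4
Compute sqrt(56.4) = 7.51
d_c = 0.141 * 7.51 = 1.059

1.059 m


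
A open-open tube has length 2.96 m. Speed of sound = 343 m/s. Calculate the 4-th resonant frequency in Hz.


Given values:
  Tube type: open-open, L = 2.96 m, c = 343 m/s, n = 4
Formula: f_n = n * c / (2 * L)
Compute 2 * L = 2 * 2.96 = 5.92
f = 4 * 343 / 5.92
f = 231.76

231.76 Hz


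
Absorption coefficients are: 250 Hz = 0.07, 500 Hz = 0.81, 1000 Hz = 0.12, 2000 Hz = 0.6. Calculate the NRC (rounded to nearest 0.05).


Given values:
  a_250 = 0.07, a_500 = 0.81
  a_1000 = 0.12, a_2000 = 0.6
Formula: NRC = (a250 + a500 + a1000 + a2000) / 4
Sum = 0.07 + 0.81 + 0.12 + 0.6 = 1.6
NRC = 1.6 / 4 = 0.4
Rounded to nearest 0.05: 0.4

0.4


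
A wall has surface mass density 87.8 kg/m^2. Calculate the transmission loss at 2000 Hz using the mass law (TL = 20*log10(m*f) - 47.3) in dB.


Given values:
  m = 87.8 kg/m^2, f = 2000 Hz
Formula: TL = 20 * log10(m * f) - 47.3
Compute m * f = 87.8 * 2000 = 175600.0
Compute log10(175600.0) = 5.244525
Compute 20 * 5.244525 = 104.8905
TL = 104.8905 - 47.3 = 57.59

57.59 dB


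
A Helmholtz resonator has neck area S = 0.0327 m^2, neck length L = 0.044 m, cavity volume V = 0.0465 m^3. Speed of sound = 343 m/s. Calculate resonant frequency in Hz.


Given values:
  S = 0.0327 m^2, L = 0.044 m, V = 0.0465 m^3, c = 343 m/s
Formula: f = (c / (2*pi)) * sqrt(S / (V * L))
Compute V * L = 0.0465 * 0.044 = 0.002046
Compute S / (V * L) = 0.0327 / 0.002046 = 15.9824
Compute sqrt(15.9824) = 3.997799
Compute c / (2*pi) = 343 / 6.283185 = 54.590148
f = 54.590148 * 3.997799 = 218.24

218.24 Hz


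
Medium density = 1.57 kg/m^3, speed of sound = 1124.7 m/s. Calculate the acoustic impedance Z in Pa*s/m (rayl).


Given values:
  rho = 1.57 kg/m^3
  c = 1124.7 m/s
Formula: Z = rho * c
Z = 1.57 * 1124.7
Z = 1765.78

1765.78 rayl


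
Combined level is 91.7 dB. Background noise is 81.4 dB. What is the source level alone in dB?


Given values:
  L_total = 91.7 dB, L_bg = 81.4 dB
Formula: L_source = 10 * log10(10^(L_total/10) - 10^(L_bg/10))
Convert to linear:
  10^(91.7/10) = 1479108388.1682
  10^(81.4/10) = 138038426.4603
Difference: 1479108388.1682 - 138038426.4603 = 1341069961.7079
L_source = 10 * log10(1341069961.7079) = 91.27

91.27 dB


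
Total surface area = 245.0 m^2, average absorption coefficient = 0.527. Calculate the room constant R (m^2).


Given values:
  S = 245.0 m^2, alpha = 0.527
Formula: R = S * alpha / (1 - alpha)
Numerator: 245.0 * 0.527 = 129.115
Denominator: 1 - 0.527 = 0.473
R = 129.115 / 0.473 = 272.97

272.97 m^2


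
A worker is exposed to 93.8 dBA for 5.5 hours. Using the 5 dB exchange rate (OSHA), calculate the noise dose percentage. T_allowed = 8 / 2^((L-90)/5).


Given values:
  L = 93.8 dBA, T = 5.5 hours
Formula: T_allowed = 8 / 2^((L - 90) / 5)
Compute exponent: (93.8 - 90) / 5 = 0.76
Compute 2^(0.76) = 1.693491
T_allowed = 8 / 1.693491 = 4.72397 hours
Dose = (T / T_allowed) * 100
Dose = (5.5 / 4.72397) * 100 = 116.43

116.43 %


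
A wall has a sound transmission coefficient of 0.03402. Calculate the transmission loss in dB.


Given values:
  tau = 0.03402
Formula: TL = 10 * log10(1 / tau)
Compute 1 / tau = 1 / 0.03402 = 29.3945
Compute log10(29.3945) = 1.468266
TL = 10 * 1.468266 = 14.68

14.68 dB


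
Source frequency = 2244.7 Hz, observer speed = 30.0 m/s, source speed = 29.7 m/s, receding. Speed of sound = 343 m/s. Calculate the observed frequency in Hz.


Given values:
  f_s = 2244.7 Hz, v_o = 30.0 m/s, v_s = 29.7 m/s
  Direction: receding
Formula: f_o = f_s * (c - v_o) / (c + v_s)
Numerator: c - v_o = 343 - 30.0 = 313.0
Denominator: c + v_s = 343 + 29.7 = 372.7
f_o = 2244.7 * 313.0 / 372.7 = 1885.14

1885.14 Hz


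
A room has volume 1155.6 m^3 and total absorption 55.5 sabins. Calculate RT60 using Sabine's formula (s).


Given values:
  V = 1155.6 m^3
  A = 55.5 sabins
Formula: RT60 = 0.161 * V / A
Numerator: 0.161 * 1155.6 = 186.0516
RT60 = 186.0516 / 55.5 = 3.352

3.352 s


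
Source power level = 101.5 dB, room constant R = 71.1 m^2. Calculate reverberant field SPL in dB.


Given values:
  Lw = 101.5 dB, R = 71.1 m^2
Formula: SPL = Lw + 10 * log10(4 / R)
Compute 4 / R = 4 / 71.1 = 0.056259
Compute 10 * log10(0.056259) = -12.4981
SPL = 101.5 + (-12.4981) = 89.0

89.0 dB


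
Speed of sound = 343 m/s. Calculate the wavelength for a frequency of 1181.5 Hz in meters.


Given values:
  c = 343 m/s, f = 1181.5 Hz
Formula: lambda = c / f
lambda = 343 / 1181.5
lambda = 0.2903

0.2903 m


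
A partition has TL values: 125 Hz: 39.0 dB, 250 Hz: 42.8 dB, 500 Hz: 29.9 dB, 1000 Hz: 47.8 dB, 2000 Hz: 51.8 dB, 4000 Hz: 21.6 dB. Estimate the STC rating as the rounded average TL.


Given TL values at each frequency:
  125 Hz: 39.0 dB
  250 Hz: 42.8 dB
  500 Hz: 29.9 dB
  1000 Hz: 47.8 dB
  2000 Hz: 51.8 dB
  4000 Hz: 21.6 dB
Formula: STC ~ round(average of TL values)
Sum = 39.0 + 42.8 + 29.9 + 47.8 + 51.8 + 21.6 = 232.9
Average = 232.9 / 6 = 38.82
Rounded: 39

39


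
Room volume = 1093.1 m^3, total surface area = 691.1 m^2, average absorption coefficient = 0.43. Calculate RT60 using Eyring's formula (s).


Given values:
  V = 1093.1 m^3, S = 691.1 m^2, alpha = 0.43
Formula: RT60 = 0.161 * V / (-S * ln(1 - alpha))
Compute ln(1 - 0.43) = ln(0.57) = -0.562119
Denominator: -691.1 * -0.562119 = 388.4804
Numerator: 0.161 * 1093.1 = 175.9891
RT60 = 175.9891 / 388.4804 = 0.453

0.453 s


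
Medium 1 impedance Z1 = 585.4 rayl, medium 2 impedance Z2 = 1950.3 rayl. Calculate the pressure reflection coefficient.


Given values:
  Z1 = 585.4 rayl, Z2 = 1950.3 rayl
Formula: R = (Z2 - Z1) / (Z2 + Z1)
Numerator: Z2 - Z1 = 1950.3 - 585.4 = 1364.9
Denominator: Z2 + Z1 = 1950.3 + 585.4 = 2535.7
R = 1364.9 / 2535.7 = 0.5383

0.5383


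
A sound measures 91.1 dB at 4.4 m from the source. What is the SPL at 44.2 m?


Given values:
  SPL1 = 91.1 dB, r1 = 4.4 m, r2 = 44.2 m
Formula: SPL2 = SPL1 - 20 * log10(r2 / r1)
Compute ratio: r2 / r1 = 44.2 / 4.4 = 10.0455
Compute log10: log10(10.0455) = 1.001972
Compute drop: 20 * 1.001972 = 20.0394
SPL2 = 91.1 - 20.0394 = 71.06

71.06 dB


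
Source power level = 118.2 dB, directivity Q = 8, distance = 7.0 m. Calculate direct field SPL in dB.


Given values:
  Lw = 118.2 dB, Q = 8, r = 7.0 m
Formula: SPL = Lw + 10 * log10(Q / (4 * pi * r^2))
Compute 4 * pi * r^2 = 4 * pi * 7.0^2 = 615.7522
Compute Q / denom = 8 / 615.7522 = 0.01299224
Compute 10 * log10(0.01299224) = -18.8632
SPL = 118.2 + (-18.8632) = 99.34

99.34 dB


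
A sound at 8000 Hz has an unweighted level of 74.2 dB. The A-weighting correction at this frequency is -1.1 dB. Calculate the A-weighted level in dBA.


Given values:
  SPL = 74.2 dB
  A-weighting at 8000 Hz = -1.1 dB
Formula: L_A = SPL + A_weight
L_A = 74.2 + (-1.1)
L_A = 73.1

73.1 dBA


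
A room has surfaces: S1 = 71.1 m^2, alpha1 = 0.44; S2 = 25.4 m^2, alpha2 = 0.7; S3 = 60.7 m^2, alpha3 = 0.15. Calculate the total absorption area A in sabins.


Given surfaces:
  Surface 1: 71.1 * 0.44 = 31.284
  Surface 2: 25.4 * 0.7 = 17.78
  Surface 3: 60.7 * 0.15 = 9.105
Formula: A = sum(Si * alpha_i)
A = 31.284 + 17.78 + 9.105
A = 58.17

58.17 sabins


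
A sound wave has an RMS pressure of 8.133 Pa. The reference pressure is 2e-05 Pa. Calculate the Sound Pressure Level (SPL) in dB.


Given values:
  p = 8.133 Pa
  p_ref = 2e-05 Pa
Formula: SPL = 20 * log10(p / p_ref)
Compute ratio: p / p_ref = 8.133 / 2e-05 = 406650
Compute log10: log10(406650) = 5.609221
Multiply: SPL = 20 * 5.609221 = 112.18

112.18 dB


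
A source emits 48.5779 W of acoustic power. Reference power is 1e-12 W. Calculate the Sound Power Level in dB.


Given values:
  W = 48.5779 W
  W_ref = 1e-12 W
Formula: SWL = 10 * log10(W / W_ref)
Compute ratio: W / W_ref = 48577900000000
Compute log10: log10(48577900000000) = 13.686439
Multiply: SWL = 10 * 13.686439 = 136.86

136.86 dB


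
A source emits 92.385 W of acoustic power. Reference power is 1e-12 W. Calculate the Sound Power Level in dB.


Given values:
  W = 92.385 W
  W_ref = 1e-12 W
Formula: SWL = 10 * log10(W / W_ref)
Compute ratio: W / W_ref = 92385000000000
Compute log10: log10(92385000000000) = 13.965601
Multiply: SWL = 10 * 13.965601 = 139.66

139.66 dB


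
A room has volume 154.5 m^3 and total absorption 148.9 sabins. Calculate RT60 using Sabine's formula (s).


Given values:
  V = 154.5 m^3
  A = 148.9 sabins
Formula: RT60 = 0.161 * V / A
Numerator: 0.161 * 154.5 = 24.8745
RT60 = 24.8745 / 148.9 = 0.167

0.167 s


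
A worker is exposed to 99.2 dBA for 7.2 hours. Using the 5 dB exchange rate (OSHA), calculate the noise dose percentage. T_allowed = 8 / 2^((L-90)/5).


Given values:
  L = 99.2 dBA, T = 7.2 hours
Formula: T_allowed = 8 / 2^((L - 90) / 5)
Compute exponent: (99.2 - 90) / 5 = 1.84
Compute 2^(1.84) = 3.5801
T_allowed = 8 / 3.5801 = 2.234574 hours
Dose = (T / T_allowed) * 100
Dose = (7.2 / 2.234574) * 100 = 322.21

322.21 %


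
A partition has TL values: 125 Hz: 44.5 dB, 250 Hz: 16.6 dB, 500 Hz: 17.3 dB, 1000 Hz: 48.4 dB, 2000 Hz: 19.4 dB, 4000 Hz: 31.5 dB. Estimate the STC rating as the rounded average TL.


Given TL values at each frequency:
  125 Hz: 44.5 dB
  250 Hz: 16.6 dB
  500 Hz: 17.3 dB
  1000 Hz: 48.4 dB
  2000 Hz: 19.4 dB
  4000 Hz: 31.5 dB
Formula: STC ~ round(average of TL values)
Sum = 44.5 + 16.6 + 17.3 + 48.4 + 19.4 + 31.5 = 177.7
Average = 177.7 / 6 = 29.62
Rounded: 30

30


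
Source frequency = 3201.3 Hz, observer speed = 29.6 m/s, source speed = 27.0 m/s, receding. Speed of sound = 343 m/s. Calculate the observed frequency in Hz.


Given values:
  f_s = 3201.3 Hz, v_o = 29.6 m/s, v_s = 27.0 m/s
  Direction: receding
Formula: f_o = f_s * (c - v_o) / (c + v_s)
Numerator: c - v_o = 343 - 29.6 = 313.4
Denominator: c + v_s = 343 + 27.0 = 370.0
f_o = 3201.3 * 313.4 / 370.0 = 2711.59

2711.59 Hz


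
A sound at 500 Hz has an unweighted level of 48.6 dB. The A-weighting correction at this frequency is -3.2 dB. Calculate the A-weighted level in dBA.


Given values:
  SPL = 48.6 dB
  A-weighting at 500 Hz = -3.2 dB
Formula: L_A = SPL + A_weight
L_A = 48.6 + (-3.2)
L_A = 45.4

45.4 dBA


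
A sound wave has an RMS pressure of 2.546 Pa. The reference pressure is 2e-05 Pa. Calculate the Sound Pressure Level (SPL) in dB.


Given values:
  p = 2.546 Pa
  p_ref = 2e-05 Pa
Formula: SPL = 20 * log10(p / p_ref)
Compute ratio: p / p_ref = 2.546 / 2e-05 = 127300
Compute log10: log10(127300) = 5.104828
Multiply: SPL = 20 * 5.104828 = 102.1

102.1 dB


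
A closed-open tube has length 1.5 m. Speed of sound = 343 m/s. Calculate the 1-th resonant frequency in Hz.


Given values:
  Tube type: closed-open, L = 1.5 m, c = 343 m/s, n = 1
Formula: f_n = (2n - 1) * c / (4 * L)
Compute 2n - 1 = 2*1 - 1 = 1
Compute 4 * L = 4 * 1.5 = 6.0
f = 1 * 343 / 6.0
f = 57.17

57.17 Hz


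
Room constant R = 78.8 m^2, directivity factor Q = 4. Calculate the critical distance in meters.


Given values:
  R = 78.8 m^2, Q = 4
Formula: d_c = 0.141 * sqrt(Q * R)
Compute Q * R = 4 * 78.8 = 315.2
Compute sqrt(315.2) = 17.7539
d_c = 0.141 * 17.7539 = 2.503

2.503 m


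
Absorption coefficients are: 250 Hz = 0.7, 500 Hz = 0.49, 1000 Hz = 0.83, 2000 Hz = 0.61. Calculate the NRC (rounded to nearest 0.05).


Given values:
  a_250 = 0.7, a_500 = 0.49
  a_1000 = 0.83, a_2000 = 0.61
Formula: NRC = (a250 + a500 + a1000 + a2000) / 4
Sum = 0.7 + 0.49 + 0.83 + 0.61 = 2.63
NRC = 2.63 / 4 = 0.6575
Rounded to nearest 0.05: 0.65

0.65


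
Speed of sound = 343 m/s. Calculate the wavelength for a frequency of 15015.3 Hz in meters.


Given values:
  c = 343 m/s, f = 15015.3 Hz
Formula: lambda = c / f
lambda = 343 / 15015.3
lambda = 0.0228

0.0228 m


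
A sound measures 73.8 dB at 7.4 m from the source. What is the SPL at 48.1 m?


Given values:
  SPL1 = 73.8 dB, r1 = 7.4 m, r2 = 48.1 m
Formula: SPL2 = SPL1 - 20 * log10(r2 / r1)
Compute ratio: r2 / r1 = 48.1 / 7.4 = 6.5
Compute log10: log10(6.5) = 0.812913
Compute drop: 20 * 0.812913 = 16.2583
SPL2 = 73.8 - 16.2583 = 57.54

57.54 dB


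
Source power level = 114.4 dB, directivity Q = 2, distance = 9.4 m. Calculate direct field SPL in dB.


Given values:
  Lw = 114.4 dB, Q = 2, r = 9.4 m
Formula: SPL = Lw + 10 * log10(Q / (4 * pi * r^2))
Compute 4 * pi * r^2 = 4 * pi * 9.4^2 = 1110.3645
Compute Q / denom = 2 / 1110.3645 = 0.00180121
Compute 10 * log10(0.00180121) = -27.4444
SPL = 114.4 + (-27.4444) = 86.96

86.96 dB


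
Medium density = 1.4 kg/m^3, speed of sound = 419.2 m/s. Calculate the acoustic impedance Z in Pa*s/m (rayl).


Given values:
  rho = 1.4 kg/m^3
  c = 419.2 m/s
Formula: Z = rho * c
Z = 1.4 * 419.2
Z = 586.88

586.88 rayl


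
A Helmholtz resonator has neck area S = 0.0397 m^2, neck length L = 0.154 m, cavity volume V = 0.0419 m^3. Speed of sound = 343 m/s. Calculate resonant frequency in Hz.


Given values:
  S = 0.0397 m^2, L = 0.154 m, V = 0.0419 m^3, c = 343 m/s
Formula: f = (c / (2*pi)) * sqrt(S / (V * L))
Compute V * L = 0.0419 * 0.154 = 0.0064526
Compute S / (V * L) = 0.0397 / 0.0064526 = 6.1526
Compute sqrt(6.1526) = 2.480444
Compute c / (2*pi) = 343 / 6.283185 = 54.590148
f = 54.590148 * 2.480444 = 135.41

135.41 Hz
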